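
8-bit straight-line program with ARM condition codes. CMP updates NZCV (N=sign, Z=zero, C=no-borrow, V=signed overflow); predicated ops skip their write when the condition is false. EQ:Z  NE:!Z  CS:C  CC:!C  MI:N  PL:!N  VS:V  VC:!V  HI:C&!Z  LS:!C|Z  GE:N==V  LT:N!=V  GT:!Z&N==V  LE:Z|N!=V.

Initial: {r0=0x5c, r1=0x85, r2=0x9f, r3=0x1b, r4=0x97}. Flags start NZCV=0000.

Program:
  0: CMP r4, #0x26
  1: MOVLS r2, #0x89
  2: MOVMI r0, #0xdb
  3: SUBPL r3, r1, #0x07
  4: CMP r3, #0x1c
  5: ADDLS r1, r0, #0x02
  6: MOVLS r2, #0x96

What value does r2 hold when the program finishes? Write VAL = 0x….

VAL = 0x9f

[0] flags=0011 → (cmp)
[1] flags=0011 LS?F → skip
[2] flags=0011 MI?F → skip
[3] flags=0011 PL?T → r3=0x7e
[4] flags=0010 → (cmp)
[5] flags=0010 LS?F → skip
[6] flags=0010 LS?F → skip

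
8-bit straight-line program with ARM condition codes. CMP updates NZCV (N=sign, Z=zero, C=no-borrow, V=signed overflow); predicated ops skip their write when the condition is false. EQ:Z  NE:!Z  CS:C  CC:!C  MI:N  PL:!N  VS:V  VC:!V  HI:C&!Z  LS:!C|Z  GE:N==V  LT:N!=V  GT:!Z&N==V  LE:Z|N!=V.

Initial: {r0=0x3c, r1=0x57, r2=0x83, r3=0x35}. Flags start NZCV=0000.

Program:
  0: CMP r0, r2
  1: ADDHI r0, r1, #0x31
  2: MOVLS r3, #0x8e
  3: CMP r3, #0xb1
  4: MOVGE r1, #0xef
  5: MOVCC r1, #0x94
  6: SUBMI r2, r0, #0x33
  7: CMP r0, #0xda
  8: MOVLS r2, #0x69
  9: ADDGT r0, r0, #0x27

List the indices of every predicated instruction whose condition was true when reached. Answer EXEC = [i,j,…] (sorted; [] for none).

0: ✓ CMP  NZCV=1001
1: · ADDHI
2: ✓ MOVLS  r3←0x8e
3: ✓ CMP  NZCV=1000
4: · MOVGE
5: ✓ MOVCC  r1←0x94
6: ✓ SUBMI  r2←0x09
7: ✓ CMP  NZCV=0000
8: ✓ MOVLS  r2←0x69
9: ✓ ADDGT  r0←0x63

EXEC = [2,5,6,8,9]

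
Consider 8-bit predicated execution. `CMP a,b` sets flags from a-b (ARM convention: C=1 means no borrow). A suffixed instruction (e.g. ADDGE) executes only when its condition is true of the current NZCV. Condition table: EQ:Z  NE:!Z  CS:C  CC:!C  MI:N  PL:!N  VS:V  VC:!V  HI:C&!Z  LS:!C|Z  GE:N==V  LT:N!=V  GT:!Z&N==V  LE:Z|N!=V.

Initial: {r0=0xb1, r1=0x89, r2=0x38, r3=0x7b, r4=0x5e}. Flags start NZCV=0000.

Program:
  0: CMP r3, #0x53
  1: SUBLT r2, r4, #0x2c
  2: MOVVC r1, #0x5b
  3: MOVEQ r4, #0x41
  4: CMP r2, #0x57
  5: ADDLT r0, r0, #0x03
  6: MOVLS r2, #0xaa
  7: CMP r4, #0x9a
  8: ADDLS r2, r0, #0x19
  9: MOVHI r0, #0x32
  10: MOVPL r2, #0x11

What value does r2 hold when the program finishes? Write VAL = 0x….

VAL = 0xcd

0: ✓ CMP  NZCV=0010
1: · SUBLT
2: ✓ MOVVC  r1←0x5b
3: · MOVEQ
4: ✓ CMP  NZCV=1000
5: ✓ ADDLT  r0←0xb4
6: ✓ MOVLS  r2←0xaa
7: ✓ CMP  NZCV=1001
8: ✓ ADDLS  r2←0xcd
9: · MOVHI
10: · MOVPL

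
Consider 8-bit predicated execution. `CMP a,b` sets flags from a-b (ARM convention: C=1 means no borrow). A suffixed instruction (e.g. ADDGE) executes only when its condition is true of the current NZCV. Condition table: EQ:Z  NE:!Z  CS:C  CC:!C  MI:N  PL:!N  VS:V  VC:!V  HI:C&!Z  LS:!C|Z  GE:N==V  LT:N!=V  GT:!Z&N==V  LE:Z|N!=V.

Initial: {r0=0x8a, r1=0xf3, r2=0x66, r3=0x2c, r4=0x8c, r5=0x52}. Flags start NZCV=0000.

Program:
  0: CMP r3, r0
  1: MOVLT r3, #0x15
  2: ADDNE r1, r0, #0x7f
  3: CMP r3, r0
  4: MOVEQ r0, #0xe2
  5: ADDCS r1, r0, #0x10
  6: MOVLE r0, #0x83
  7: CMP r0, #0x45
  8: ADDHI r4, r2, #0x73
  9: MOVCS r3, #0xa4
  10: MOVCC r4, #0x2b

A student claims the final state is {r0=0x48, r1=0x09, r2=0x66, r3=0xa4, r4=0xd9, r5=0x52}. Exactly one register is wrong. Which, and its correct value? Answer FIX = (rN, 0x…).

FIX = (r0, 0x8a)

0: ✓ CMP  NZCV=1001
1: · MOVLT
2: ✓ ADDNE  r1←0x09
3: ✓ CMP  NZCV=1001
4: · MOVEQ
5: · ADDCS
6: · MOVLE
7: ✓ CMP  NZCV=0011
8: ✓ ADDHI  r4←0xd9
9: ✓ MOVCS  r3←0xa4
10: · MOVCC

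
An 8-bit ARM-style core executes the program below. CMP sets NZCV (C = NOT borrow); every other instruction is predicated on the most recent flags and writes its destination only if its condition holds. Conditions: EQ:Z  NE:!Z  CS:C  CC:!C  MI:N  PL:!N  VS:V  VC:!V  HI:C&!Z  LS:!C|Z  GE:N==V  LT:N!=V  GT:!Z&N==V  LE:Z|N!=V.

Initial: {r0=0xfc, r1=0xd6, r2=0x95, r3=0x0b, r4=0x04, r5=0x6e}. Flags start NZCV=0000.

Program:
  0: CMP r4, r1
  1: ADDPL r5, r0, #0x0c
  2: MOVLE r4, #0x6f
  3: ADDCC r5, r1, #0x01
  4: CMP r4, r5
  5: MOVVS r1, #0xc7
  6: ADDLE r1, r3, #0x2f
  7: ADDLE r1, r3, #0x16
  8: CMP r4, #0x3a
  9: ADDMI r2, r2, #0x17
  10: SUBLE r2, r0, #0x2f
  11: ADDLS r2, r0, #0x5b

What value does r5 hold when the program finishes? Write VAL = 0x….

0: ✓ CMP  NZCV=0000
1: ✓ ADDPL  r5←0x08
2: · MOVLE
3: ✓ ADDCC  r5←0xd7
4: ✓ CMP  NZCV=0000
5: · MOVVS
6: · ADDLE
7: · ADDLE
8: ✓ CMP  NZCV=1000
9: ✓ ADDMI  r2←0xac
10: ✓ SUBLE  r2←0xcd
11: ✓ ADDLS  r2←0x57

VAL = 0xd7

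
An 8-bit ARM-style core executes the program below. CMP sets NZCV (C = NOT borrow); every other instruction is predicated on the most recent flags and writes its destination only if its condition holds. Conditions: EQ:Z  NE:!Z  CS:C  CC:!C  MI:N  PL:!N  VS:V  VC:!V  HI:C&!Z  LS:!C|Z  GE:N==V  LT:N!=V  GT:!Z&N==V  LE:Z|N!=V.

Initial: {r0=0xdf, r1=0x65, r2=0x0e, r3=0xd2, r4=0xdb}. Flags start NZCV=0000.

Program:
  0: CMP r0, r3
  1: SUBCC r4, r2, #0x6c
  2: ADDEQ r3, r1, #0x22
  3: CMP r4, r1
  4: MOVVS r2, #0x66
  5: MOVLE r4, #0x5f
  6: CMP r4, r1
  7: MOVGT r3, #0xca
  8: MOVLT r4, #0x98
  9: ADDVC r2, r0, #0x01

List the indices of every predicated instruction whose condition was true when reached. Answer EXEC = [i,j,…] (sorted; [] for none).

EXEC = [4,5,8,9]

0: ✓ CMP  NZCV=0010
1: · SUBCC
2: · ADDEQ
3: ✓ CMP  NZCV=0011
4: ✓ MOVVS  r2←0x66
5: ✓ MOVLE  r4←0x5f
6: ✓ CMP  NZCV=1000
7: · MOVGT
8: ✓ MOVLT  r4←0x98
9: ✓ ADDVC  r2←0xe0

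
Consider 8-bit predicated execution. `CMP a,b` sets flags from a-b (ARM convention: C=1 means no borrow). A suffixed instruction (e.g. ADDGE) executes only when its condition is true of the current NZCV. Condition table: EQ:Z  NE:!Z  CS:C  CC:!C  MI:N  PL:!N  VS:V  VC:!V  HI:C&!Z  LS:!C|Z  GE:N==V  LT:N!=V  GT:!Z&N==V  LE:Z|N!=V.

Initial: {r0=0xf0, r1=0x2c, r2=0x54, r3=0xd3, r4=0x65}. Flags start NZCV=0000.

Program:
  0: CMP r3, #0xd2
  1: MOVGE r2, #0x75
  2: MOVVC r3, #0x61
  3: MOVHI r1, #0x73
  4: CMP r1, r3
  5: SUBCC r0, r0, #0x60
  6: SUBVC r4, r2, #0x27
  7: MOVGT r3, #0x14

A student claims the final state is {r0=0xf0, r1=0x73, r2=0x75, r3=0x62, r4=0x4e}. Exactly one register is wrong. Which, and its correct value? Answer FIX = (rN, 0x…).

FIX = (r3, 0x14)

[0] flags=0010 → (cmp)
[1] flags=0010 GE?T → r2=0x75
[2] flags=0010 VC?T → r3=0x61
[3] flags=0010 HI?T → r1=0x73
[4] flags=0010 → (cmp)
[5] flags=0010 CC?F → skip
[6] flags=0010 VC?T → r4=0x4e
[7] flags=0010 GT?T → r3=0x14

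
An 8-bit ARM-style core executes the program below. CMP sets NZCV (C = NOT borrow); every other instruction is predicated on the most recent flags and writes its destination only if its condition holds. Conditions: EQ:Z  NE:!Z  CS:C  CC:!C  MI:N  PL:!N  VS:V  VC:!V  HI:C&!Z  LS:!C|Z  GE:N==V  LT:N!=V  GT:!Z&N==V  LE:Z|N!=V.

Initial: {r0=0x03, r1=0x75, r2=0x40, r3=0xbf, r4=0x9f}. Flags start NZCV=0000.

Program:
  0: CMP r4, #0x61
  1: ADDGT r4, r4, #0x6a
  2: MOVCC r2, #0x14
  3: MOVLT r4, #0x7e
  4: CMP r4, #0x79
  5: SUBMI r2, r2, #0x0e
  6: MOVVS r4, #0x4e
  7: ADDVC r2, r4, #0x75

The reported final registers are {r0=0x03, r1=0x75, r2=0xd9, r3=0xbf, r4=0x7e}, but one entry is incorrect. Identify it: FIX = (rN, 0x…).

FIX = (r2, 0xf3)

0: ✓ CMP  NZCV=0011
1: · ADDGT
2: · MOVCC
3: ✓ MOVLT  r4←0x7e
4: ✓ CMP  NZCV=0010
5: · SUBMI
6: · MOVVS
7: ✓ ADDVC  r2←0xf3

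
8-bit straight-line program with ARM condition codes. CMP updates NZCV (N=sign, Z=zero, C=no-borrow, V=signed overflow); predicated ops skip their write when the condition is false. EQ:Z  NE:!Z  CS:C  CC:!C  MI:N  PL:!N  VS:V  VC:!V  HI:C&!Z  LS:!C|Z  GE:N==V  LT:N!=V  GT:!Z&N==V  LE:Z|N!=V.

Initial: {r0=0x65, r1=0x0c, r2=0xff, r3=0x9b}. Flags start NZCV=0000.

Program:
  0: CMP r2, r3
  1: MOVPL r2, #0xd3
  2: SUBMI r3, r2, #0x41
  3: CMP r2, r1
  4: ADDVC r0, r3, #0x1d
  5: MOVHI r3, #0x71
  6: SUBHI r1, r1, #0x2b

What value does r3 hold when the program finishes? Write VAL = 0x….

[0] flags=0010 → (cmp)
[1] flags=0010 PL?T → r2=0xd3
[2] flags=0010 MI?F → skip
[3] flags=1010 → (cmp)
[4] flags=1010 VC?T → r0=0xb8
[5] flags=1010 HI?T → r3=0x71
[6] flags=1010 HI?T → r1=0xe1

VAL = 0x71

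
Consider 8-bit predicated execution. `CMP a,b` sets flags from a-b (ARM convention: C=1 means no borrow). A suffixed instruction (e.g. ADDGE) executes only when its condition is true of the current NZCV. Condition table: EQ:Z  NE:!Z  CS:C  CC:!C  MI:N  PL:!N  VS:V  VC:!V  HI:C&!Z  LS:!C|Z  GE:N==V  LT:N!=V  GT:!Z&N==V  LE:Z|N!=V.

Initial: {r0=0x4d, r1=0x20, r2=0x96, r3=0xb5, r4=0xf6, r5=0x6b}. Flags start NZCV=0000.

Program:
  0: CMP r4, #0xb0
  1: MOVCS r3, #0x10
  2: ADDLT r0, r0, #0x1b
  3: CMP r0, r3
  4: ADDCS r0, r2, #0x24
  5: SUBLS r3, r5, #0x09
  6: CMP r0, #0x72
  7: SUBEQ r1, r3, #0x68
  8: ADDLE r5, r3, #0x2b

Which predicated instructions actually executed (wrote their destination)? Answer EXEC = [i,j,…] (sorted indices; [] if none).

EXEC = [1,4,8]

0: ✓ CMP  NZCV=0010
1: ✓ MOVCS  r3←0x10
2: · ADDLT
3: ✓ CMP  NZCV=0010
4: ✓ ADDCS  r0←0xba
5: · SUBLS
6: ✓ CMP  NZCV=0011
7: · SUBEQ
8: ✓ ADDLE  r5←0x3b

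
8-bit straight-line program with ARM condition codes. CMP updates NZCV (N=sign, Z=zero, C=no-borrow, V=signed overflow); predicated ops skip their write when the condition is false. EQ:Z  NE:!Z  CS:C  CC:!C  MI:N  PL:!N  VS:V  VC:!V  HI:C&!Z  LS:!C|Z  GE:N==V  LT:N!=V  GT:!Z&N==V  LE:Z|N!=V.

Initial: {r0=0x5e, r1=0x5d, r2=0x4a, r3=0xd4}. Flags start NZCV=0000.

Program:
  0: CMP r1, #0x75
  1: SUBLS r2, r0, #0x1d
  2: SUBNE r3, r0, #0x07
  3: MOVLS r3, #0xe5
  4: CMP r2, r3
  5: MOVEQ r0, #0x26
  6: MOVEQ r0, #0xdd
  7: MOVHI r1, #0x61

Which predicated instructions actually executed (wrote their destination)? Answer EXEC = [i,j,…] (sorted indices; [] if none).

EXEC = [1,2,3]

0: ✓ CMP  NZCV=1000
1: ✓ SUBLS  r2←0x41
2: ✓ SUBNE  r3←0x57
3: ✓ MOVLS  r3←0xe5
4: ✓ CMP  NZCV=0000
5: · MOVEQ
6: · MOVEQ
7: · MOVHI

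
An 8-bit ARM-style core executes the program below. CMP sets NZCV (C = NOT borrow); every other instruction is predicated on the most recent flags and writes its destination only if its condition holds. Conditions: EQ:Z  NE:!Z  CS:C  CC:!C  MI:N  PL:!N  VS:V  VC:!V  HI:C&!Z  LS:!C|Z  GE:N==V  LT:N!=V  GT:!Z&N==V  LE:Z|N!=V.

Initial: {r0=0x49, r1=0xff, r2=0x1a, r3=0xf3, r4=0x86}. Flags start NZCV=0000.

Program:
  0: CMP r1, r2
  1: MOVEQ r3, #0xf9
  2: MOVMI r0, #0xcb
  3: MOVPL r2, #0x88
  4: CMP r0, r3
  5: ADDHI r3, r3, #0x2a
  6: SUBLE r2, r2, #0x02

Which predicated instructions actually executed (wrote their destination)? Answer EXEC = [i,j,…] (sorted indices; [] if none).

0: ✓ CMP  NZCV=1010
1: · MOVEQ
2: ✓ MOVMI  r0←0xcb
3: · MOVPL
4: ✓ CMP  NZCV=1000
5: · ADDHI
6: ✓ SUBLE  r2←0x18

EXEC = [2,6]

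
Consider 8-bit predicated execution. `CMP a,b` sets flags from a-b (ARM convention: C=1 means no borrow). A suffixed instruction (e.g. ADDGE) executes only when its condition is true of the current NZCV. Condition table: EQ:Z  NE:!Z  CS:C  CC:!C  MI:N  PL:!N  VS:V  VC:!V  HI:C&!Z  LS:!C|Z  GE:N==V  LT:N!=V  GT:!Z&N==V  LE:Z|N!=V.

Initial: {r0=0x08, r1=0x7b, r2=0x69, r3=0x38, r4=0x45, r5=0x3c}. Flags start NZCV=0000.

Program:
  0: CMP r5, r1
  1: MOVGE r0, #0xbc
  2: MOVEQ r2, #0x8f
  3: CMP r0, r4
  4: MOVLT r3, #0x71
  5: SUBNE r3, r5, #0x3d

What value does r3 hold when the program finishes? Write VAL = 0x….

VAL = 0xff

[0] flags=1000 → (cmp)
[1] flags=1000 GE?F → skip
[2] flags=1000 EQ?F → skip
[3] flags=1000 → (cmp)
[4] flags=1000 LT?T → r3=0x71
[5] flags=1000 NE?T → r3=0xff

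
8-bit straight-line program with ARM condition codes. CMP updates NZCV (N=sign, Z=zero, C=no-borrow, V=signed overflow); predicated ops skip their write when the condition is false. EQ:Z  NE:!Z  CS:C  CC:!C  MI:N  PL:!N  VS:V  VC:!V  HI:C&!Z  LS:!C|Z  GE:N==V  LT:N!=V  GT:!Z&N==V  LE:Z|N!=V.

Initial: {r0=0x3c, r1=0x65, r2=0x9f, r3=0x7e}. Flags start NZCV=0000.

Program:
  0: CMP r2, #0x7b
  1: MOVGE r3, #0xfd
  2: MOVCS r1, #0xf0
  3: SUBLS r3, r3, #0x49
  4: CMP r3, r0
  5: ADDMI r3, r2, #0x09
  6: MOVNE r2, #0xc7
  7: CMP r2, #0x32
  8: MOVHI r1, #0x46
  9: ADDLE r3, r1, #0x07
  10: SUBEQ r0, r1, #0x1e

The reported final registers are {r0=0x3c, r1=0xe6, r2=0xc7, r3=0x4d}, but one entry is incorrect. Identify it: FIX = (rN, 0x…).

[0] flags=0011 → (cmp)
[1] flags=0011 GE?F → skip
[2] flags=0011 CS?T → r1=0xf0
[3] flags=0011 LS?F → skip
[4] flags=0010 → (cmp)
[5] flags=0010 MI?F → skip
[6] flags=0010 NE?T → r2=0xc7
[7] flags=1010 → (cmp)
[8] flags=1010 HI?T → r1=0x46
[9] flags=1010 LE?T → r3=0x4d
[10] flags=1010 EQ?F → skip

FIX = (r1, 0x46)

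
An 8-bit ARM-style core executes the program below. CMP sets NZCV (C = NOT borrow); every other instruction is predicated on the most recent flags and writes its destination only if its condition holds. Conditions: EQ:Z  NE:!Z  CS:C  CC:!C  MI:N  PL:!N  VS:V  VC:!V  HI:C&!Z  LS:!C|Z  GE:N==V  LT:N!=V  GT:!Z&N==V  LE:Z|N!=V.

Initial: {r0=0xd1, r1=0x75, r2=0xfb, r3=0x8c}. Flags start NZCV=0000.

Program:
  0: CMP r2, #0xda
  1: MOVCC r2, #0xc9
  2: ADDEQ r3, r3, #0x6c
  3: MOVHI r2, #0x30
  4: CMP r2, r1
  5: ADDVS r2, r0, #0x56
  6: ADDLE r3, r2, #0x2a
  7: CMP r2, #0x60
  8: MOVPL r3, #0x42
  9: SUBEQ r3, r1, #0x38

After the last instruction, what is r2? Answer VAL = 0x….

0: ✓ CMP  NZCV=0010
1: · MOVCC
2: · ADDEQ
3: ✓ MOVHI  r2←0x30
4: ✓ CMP  NZCV=1000
5: · ADDVS
6: ✓ ADDLE  r3←0x5a
7: ✓ CMP  NZCV=1000
8: · MOVPL
9: · SUBEQ

VAL = 0x30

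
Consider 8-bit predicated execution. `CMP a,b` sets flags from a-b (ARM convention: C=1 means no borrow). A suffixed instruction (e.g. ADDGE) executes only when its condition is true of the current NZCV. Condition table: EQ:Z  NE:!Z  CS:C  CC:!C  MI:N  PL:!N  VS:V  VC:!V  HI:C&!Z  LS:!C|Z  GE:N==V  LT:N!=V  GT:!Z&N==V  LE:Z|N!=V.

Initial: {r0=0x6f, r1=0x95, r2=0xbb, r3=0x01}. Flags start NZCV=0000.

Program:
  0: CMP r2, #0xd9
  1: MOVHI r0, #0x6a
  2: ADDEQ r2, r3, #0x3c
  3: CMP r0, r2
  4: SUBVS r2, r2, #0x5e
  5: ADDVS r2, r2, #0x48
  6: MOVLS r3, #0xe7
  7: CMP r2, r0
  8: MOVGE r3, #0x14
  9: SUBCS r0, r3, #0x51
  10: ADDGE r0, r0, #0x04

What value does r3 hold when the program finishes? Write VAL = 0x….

VAL = 0xe7

0: ✓ CMP  NZCV=1000
1: · MOVHI
2: · ADDEQ
3: ✓ CMP  NZCV=1001
4: ✓ SUBVS  r2←0x5d
5: ✓ ADDVS  r2←0xa5
6: ✓ MOVLS  r3←0xe7
7: ✓ CMP  NZCV=0011
8: · MOVGE
9: ✓ SUBCS  r0←0x96
10: · ADDGE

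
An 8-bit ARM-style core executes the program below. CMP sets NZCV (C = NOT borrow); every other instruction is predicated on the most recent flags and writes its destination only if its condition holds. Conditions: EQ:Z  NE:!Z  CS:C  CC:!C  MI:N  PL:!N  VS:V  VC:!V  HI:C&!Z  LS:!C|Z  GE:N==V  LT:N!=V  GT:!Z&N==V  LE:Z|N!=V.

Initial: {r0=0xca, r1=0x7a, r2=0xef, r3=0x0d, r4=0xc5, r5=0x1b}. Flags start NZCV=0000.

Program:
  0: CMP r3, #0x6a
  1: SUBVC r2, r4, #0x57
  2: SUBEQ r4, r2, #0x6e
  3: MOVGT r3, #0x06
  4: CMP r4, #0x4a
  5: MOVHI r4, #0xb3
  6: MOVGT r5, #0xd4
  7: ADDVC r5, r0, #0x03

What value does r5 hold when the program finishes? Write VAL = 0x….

VAL = 0x1b

[0] flags=1000 → (cmp)
[1] flags=1000 VC?T → r2=0x6e
[2] flags=1000 EQ?F → skip
[3] flags=1000 GT?F → skip
[4] flags=0011 → (cmp)
[5] flags=0011 HI?T → r4=0xb3
[6] flags=0011 GT?F → skip
[7] flags=0011 VC?F → skip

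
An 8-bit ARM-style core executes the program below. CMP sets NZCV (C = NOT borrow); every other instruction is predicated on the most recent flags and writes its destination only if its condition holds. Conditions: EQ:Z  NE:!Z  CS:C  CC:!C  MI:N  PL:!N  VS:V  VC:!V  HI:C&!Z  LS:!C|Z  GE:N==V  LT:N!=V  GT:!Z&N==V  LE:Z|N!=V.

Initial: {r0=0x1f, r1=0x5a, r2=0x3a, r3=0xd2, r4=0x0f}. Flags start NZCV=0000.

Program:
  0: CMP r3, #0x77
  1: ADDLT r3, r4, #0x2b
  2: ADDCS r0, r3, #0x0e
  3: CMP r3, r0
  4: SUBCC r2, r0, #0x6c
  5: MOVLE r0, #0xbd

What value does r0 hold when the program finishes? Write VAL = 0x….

[0] flags=0011 → (cmp)
[1] flags=0011 LT?T → r3=0x3a
[2] flags=0011 CS?T → r0=0x48
[3] flags=1000 → (cmp)
[4] flags=1000 CC?T → r2=0xdc
[5] flags=1000 LE?T → r0=0xbd

VAL = 0xbd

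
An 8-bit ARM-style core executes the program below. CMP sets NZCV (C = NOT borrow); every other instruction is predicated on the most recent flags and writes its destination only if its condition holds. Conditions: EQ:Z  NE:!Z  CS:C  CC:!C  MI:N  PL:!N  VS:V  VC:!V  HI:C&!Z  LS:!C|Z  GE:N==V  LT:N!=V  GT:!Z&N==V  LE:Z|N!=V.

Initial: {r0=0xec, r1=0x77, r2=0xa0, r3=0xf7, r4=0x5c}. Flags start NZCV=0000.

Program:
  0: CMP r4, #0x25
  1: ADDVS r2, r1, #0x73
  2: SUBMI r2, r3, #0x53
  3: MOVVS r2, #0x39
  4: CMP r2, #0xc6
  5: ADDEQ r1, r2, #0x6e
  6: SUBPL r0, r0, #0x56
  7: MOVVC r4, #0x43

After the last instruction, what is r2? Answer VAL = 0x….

[0] flags=0010 → (cmp)
[1] flags=0010 VS?F → skip
[2] flags=0010 MI?F → skip
[3] flags=0010 VS?F → skip
[4] flags=1000 → (cmp)
[5] flags=1000 EQ?F → skip
[6] flags=1000 PL?F → skip
[7] flags=1000 VC?T → r4=0x43

VAL = 0xa0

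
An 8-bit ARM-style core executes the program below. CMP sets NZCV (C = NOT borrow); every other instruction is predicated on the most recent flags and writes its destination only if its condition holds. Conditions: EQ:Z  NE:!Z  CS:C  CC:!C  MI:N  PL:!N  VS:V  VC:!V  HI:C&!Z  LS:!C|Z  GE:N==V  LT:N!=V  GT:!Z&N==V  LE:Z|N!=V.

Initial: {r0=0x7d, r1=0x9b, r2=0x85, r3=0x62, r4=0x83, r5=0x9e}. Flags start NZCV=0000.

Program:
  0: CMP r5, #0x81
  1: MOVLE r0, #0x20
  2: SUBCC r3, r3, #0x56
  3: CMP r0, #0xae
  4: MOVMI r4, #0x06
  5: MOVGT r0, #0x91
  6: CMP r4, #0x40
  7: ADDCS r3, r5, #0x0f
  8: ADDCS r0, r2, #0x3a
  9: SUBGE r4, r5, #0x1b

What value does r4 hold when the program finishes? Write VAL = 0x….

VAL = 0x06

[0] flags=0010 → (cmp)
[1] flags=0010 LE?F → skip
[2] flags=0010 CC?F → skip
[3] flags=1001 → (cmp)
[4] flags=1001 MI?T → r4=0x06
[5] flags=1001 GT?T → r0=0x91
[6] flags=1000 → (cmp)
[7] flags=1000 CS?F → skip
[8] flags=1000 CS?F → skip
[9] flags=1000 GE?F → skip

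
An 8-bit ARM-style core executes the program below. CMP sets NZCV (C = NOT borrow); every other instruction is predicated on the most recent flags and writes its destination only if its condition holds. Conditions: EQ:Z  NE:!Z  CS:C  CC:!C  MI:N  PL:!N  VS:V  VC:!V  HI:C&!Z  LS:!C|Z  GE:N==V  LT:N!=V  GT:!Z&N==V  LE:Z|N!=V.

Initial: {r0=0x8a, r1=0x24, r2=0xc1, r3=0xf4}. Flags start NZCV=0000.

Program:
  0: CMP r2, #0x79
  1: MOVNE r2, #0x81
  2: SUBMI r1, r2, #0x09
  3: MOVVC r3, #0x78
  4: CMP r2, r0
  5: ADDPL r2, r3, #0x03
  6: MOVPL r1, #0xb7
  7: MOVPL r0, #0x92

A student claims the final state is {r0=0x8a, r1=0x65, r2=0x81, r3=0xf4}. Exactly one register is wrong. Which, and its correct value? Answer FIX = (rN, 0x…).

FIX = (r1, 0x24)

0: ✓ CMP  NZCV=0011
1: ✓ MOVNE  r2←0x81
2: · SUBMI
3: · MOVVC
4: ✓ CMP  NZCV=1000
5: · ADDPL
6: · MOVPL
7: · MOVPL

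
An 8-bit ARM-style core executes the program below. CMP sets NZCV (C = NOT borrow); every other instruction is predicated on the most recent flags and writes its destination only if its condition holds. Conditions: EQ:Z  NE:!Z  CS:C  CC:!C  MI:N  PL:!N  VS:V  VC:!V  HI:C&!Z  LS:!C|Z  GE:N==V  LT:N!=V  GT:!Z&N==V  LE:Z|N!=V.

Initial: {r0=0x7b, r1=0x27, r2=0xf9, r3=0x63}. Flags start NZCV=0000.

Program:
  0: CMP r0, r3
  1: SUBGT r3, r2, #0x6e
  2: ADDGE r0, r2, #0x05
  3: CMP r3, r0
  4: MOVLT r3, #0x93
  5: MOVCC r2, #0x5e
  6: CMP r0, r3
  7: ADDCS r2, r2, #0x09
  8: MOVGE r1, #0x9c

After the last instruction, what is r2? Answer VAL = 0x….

VAL = 0x67

0: ✓ CMP  NZCV=0010
1: ✓ SUBGT  r3←0x8b
2: ✓ ADDGE  r0←0xfe
3: ✓ CMP  NZCV=1000
4: ✓ MOVLT  r3←0x93
5: ✓ MOVCC  r2←0x5e
6: ✓ CMP  NZCV=0010
7: ✓ ADDCS  r2←0x67
8: ✓ MOVGE  r1←0x9c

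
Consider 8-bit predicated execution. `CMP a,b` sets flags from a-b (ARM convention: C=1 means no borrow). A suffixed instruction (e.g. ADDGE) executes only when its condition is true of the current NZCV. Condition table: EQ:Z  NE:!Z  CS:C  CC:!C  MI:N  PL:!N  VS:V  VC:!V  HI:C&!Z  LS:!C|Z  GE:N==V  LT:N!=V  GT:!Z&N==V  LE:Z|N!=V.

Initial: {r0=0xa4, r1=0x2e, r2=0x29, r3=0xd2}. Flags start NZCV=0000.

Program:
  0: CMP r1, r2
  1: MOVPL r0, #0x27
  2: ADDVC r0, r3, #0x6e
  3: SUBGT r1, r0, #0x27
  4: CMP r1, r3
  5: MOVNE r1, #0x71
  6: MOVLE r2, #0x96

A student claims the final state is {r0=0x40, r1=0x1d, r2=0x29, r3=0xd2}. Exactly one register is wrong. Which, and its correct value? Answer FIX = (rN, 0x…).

FIX = (r1, 0x71)

0: ✓ CMP  NZCV=0010
1: ✓ MOVPL  r0←0x27
2: ✓ ADDVC  r0←0x40
3: ✓ SUBGT  r1←0x19
4: ✓ CMP  NZCV=0000
5: ✓ MOVNE  r1←0x71
6: · MOVLE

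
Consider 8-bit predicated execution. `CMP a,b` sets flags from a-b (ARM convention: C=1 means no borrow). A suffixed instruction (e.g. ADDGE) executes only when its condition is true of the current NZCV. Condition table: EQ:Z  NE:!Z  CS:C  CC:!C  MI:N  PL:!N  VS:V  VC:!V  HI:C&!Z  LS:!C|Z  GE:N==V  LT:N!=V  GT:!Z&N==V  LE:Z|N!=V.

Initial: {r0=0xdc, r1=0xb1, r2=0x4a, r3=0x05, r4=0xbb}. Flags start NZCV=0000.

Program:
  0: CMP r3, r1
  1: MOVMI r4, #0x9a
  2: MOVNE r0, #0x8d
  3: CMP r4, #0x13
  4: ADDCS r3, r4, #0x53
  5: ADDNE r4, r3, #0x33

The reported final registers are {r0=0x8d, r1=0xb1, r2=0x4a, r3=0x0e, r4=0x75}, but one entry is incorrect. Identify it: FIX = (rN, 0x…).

FIX = (r4, 0x41)

0: ✓ CMP  NZCV=0000
1: · MOVMI
2: ✓ MOVNE  r0←0x8d
3: ✓ CMP  NZCV=1010
4: ✓ ADDCS  r3←0x0e
5: ✓ ADDNE  r4←0x41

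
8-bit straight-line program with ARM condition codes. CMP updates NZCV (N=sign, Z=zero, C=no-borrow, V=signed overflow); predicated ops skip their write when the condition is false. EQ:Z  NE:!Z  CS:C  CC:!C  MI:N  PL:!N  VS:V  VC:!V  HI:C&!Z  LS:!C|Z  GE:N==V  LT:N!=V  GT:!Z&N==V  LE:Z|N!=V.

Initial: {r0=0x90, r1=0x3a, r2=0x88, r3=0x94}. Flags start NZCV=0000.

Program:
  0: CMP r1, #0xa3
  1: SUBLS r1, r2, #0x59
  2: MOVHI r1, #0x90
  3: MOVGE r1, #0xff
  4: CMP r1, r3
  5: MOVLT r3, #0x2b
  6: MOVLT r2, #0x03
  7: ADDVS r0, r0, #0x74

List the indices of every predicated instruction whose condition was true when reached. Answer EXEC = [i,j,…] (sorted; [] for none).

EXEC = [1,3]

0: ✓ CMP  NZCV=1001
1: ✓ SUBLS  r1←0x2f
2: · MOVHI
3: ✓ MOVGE  r1←0xff
4: ✓ CMP  NZCV=0010
5: · MOVLT
6: · MOVLT
7: · ADDVS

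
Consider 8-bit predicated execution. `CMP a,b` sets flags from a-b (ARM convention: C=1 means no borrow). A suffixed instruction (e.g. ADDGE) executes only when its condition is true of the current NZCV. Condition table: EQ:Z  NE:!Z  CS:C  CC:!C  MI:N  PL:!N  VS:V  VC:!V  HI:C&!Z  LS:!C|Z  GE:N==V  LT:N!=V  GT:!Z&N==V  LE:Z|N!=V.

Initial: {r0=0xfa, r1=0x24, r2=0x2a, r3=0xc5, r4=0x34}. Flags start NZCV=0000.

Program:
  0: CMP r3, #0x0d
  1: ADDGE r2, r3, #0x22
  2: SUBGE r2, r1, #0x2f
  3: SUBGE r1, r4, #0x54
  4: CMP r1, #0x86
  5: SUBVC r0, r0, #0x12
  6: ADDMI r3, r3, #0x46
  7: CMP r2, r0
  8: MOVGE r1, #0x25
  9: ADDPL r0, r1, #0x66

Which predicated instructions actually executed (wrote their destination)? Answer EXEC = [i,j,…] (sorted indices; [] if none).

0: ✓ CMP  NZCV=1010
1: · ADDGE
2: · SUBGE
3: · SUBGE
4: ✓ CMP  NZCV=1001
5: · SUBVC
6: ✓ ADDMI  r3←0x0b
7: ✓ CMP  NZCV=0000
8: ✓ MOVGE  r1←0x25
9: ✓ ADDPL  r0←0x8b

EXEC = [6,8,9]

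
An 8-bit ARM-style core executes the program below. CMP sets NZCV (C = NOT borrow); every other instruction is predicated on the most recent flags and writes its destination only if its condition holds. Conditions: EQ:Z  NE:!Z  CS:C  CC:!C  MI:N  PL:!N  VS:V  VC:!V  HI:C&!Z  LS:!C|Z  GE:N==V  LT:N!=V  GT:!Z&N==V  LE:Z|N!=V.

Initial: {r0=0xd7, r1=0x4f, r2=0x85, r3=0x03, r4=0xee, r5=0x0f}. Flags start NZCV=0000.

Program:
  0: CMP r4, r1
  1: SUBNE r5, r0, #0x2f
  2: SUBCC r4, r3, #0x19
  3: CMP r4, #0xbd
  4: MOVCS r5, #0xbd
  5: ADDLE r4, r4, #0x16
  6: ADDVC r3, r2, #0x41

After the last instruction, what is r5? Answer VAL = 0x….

0: ✓ CMP  NZCV=1010
1: ✓ SUBNE  r5←0xa8
2: · SUBCC
3: ✓ CMP  NZCV=0010
4: ✓ MOVCS  r5←0xbd
5: · ADDLE
6: ✓ ADDVC  r3←0xc6

VAL = 0xbd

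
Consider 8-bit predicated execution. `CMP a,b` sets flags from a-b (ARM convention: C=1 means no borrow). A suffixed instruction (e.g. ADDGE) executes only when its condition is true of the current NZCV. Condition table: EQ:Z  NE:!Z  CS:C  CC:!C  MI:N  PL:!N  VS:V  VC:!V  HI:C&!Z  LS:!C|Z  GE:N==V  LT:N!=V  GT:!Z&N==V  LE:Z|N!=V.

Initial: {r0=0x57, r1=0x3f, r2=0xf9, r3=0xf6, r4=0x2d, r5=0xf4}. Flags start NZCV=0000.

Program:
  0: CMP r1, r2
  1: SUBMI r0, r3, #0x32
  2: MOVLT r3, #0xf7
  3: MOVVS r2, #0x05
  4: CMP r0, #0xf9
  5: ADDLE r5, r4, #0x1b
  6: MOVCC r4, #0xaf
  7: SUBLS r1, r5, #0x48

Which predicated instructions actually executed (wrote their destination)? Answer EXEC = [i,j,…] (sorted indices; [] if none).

[0] flags=0000 → (cmp)
[1] flags=0000 MI?F → skip
[2] flags=0000 LT?F → skip
[3] flags=0000 VS?F → skip
[4] flags=0000 → (cmp)
[5] flags=0000 LE?F → skip
[6] flags=0000 CC?T → r4=0xaf
[7] flags=0000 LS?T → r1=0xac

EXEC = [6,7]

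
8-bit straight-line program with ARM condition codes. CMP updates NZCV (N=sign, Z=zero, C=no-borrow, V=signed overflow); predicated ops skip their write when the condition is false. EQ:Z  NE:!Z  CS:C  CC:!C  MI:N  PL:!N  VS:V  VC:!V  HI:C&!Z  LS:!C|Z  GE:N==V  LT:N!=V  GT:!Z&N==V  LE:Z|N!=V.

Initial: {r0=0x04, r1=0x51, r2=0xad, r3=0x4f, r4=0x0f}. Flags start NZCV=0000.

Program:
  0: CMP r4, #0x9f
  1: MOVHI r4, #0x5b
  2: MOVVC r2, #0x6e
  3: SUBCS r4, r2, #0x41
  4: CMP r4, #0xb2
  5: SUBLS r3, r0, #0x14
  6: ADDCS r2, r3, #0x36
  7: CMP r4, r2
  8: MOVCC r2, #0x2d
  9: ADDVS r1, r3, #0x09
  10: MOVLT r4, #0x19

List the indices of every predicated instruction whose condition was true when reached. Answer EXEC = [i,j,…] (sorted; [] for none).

0: ✓ CMP  NZCV=0000
1: · MOVHI
2: ✓ MOVVC  r2←0x6e
3: · SUBCS
4: ✓ CMP  NZCV=0000
5: ✓ SUBLS  r3←0xf0
6: · ADDCS
7: ✓ CMP  NZCV=1000
8: ✓ MOVCC  r2←0x2d
9: · ADDVS
10: ✓ MOVLT  r4←0x19

EXEC = [2,5,8,10]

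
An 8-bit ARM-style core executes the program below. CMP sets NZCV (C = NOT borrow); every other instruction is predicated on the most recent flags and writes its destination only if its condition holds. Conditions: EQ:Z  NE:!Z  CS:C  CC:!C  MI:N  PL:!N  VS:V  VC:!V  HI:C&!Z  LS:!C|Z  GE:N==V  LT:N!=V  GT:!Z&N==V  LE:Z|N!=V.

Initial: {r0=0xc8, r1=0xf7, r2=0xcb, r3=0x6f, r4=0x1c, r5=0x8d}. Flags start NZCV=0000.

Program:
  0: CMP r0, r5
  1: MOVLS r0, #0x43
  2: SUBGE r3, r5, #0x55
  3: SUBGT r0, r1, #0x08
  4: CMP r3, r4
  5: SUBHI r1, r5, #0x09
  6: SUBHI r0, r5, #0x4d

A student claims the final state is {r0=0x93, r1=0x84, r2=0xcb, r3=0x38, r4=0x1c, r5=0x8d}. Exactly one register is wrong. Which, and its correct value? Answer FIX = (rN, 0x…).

FIX = (r0, 0x40)

[0] flags=0010 → (cmp)
[1] flags=0010 LS?F → skip
[2] flags=0010 GE?T → r3=0x38
[3] flags=0010 GT?T → r0=0xef
[4] flags=0010 → (cmp)
[5] flags=0010 HI?T → r1=0x84
[6] flags=0010 HI?T → r0=0x40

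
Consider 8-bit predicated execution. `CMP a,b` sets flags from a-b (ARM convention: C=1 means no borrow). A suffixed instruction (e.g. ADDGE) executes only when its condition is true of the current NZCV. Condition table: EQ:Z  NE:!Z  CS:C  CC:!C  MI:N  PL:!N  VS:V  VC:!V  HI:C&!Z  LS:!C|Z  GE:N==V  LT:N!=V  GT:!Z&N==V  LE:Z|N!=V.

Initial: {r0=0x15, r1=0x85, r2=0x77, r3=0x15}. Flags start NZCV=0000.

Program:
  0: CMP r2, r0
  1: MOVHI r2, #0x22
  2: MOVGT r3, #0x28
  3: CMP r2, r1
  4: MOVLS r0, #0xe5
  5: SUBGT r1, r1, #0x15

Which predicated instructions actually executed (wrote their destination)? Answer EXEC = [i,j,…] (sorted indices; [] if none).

EXEC = [1,2,4,5]

[0] flags=0010 → (cmp)
[1] flags=0010 HI?T → r2=0x22
[2] flags=0010 GT?T → r3=0x28
[3] flags=1001 → (cmp)
[4] flags=1001 LS?T → r0=0xe5
[5] flags=1001 GT?T → r1=0x70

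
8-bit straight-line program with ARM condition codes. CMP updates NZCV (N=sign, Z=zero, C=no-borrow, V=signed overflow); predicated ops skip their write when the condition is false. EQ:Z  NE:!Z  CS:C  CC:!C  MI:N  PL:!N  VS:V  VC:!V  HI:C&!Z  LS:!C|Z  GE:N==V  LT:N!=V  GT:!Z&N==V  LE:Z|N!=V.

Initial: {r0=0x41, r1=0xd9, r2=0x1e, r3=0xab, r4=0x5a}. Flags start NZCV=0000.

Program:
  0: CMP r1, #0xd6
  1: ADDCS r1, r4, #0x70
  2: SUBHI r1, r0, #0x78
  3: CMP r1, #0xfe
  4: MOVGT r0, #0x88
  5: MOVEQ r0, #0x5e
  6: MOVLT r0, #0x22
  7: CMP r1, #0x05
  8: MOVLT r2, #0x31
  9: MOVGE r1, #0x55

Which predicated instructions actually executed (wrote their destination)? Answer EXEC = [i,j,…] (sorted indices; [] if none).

0: ✓ CMP  NZCV=0010
1: ✓ ADDCS  r1←0xca
2: ✓ SUBHI  r1←0xc9
3: ✓ CMP  NZCV=1000
4: · MOVGT
5: · MOVEQ
6: ✓ MOVLT  r0←0x22
7: ✓ CMP  NZCV=1010
8: ✓ MOVLT  r2←0x31
9: · MOVGE

EXEC = [1,2,6,8]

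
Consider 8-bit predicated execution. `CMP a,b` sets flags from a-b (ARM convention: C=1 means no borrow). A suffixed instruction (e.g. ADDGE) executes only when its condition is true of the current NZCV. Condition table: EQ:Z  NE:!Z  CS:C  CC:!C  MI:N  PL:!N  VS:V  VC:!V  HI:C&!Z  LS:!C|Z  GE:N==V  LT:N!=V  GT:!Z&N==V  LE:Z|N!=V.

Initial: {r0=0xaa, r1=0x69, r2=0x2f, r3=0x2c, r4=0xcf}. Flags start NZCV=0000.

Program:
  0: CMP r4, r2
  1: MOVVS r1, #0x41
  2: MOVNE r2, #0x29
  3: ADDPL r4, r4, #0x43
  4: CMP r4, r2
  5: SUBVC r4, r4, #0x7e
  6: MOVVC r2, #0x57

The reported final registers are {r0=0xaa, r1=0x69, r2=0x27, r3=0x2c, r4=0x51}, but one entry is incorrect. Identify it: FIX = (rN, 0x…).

0: ✓ CMP  NZCV=1010
1: · MOVVS
2: ✓ MOVNE  r2←0x29
3: · ADDPL
4: ✓ CMP  NZCV=1010
5: ✓ SUBVC  r4←0x51
6: ✓ MOVVC  r2←0x57

FIX = (r2, 0x57)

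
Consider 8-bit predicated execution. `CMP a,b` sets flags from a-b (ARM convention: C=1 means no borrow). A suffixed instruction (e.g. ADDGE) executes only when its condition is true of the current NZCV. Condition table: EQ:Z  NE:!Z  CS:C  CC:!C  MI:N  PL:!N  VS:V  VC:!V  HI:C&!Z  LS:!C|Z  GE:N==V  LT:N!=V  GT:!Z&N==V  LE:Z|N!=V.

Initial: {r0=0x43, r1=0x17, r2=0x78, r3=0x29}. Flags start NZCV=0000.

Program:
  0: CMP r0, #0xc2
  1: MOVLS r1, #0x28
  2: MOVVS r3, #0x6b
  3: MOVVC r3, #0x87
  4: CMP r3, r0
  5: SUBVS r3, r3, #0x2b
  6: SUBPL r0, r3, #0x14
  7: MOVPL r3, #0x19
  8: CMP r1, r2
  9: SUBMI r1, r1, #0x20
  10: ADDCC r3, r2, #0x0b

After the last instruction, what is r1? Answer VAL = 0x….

VAL = 0x08

[0] flags=1001 → (cmp)
[1] flags=1001 LS?T → r1=0x28
[2] flags=1001 VS?T → r3=0x6b
[3] flags=1001 VC?F → skip
[4] flags=0010 → (cmp)
[5] flags=0010 VS?F → skip
[6] flags=0010 PL?T → r0=0x57
[7] flags=0010 PL?T → r3=0x19
[8] flags=1000 → (cmp)
[9] flags=1000 MI?T → r1=0x08
[10] flags=1000 CC?T → r3=0x83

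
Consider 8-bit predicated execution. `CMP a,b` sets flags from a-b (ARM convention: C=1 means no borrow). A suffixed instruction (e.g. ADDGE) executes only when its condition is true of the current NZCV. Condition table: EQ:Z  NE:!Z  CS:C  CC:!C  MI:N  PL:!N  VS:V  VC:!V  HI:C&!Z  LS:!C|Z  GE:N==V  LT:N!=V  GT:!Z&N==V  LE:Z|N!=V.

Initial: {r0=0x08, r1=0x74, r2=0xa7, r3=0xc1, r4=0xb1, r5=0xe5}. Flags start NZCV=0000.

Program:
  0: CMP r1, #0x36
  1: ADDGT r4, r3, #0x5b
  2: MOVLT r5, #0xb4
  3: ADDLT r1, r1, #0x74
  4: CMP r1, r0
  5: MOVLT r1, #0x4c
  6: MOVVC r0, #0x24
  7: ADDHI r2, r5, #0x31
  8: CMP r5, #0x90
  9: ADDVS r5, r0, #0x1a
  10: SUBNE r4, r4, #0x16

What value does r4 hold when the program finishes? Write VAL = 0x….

VAL = 0x06

0: ✓ CMP  NZCV=0010
1: ✓ ADDGT  r4←0x1c
2: · MOVLT
3: · ADDLT
4: ✓ CMP  NZCV=0010
5: · MOVLT
6: ✓ MOVVC  r0←0x24
7: ✓ ADDHI  r2←0x16
8: ✓ CMP  NZCV=0010
9: · ADDVS
10: ✓ SUBNE  r4←0x06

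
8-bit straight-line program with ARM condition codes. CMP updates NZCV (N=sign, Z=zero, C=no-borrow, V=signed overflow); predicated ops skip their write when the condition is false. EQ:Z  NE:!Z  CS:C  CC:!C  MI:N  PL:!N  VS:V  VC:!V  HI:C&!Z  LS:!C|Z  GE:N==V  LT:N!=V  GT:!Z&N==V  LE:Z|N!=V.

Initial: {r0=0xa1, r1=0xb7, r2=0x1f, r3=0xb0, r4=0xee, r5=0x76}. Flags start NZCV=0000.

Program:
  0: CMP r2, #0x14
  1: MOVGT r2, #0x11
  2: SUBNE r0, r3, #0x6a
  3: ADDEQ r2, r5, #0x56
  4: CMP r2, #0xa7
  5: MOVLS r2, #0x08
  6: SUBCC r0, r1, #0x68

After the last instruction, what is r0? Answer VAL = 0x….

0: ✓ CMP  NZCV=0010
1: ✓ MOVGT  r2←0x11
2: ✓ SUBNE  r0←0x46
3: · ADDEQ
4: ✓ CMP  NZCV=0000
5: ✓ MOVLS  r2←0x08
6: ✓ SUBCC  r0←0x4f

VAL = 0x4f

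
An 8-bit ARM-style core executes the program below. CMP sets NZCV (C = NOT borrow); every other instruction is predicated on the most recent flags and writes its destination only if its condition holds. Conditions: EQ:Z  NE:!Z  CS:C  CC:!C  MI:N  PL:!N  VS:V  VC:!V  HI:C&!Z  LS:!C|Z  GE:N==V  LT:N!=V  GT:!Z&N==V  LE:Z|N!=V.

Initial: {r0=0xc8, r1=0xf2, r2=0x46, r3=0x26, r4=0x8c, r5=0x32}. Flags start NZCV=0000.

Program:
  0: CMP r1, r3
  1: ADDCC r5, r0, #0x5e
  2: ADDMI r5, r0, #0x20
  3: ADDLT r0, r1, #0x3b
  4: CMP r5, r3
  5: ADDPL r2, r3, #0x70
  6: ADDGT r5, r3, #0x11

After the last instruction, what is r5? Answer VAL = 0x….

[0] flags=1010 → (cmp)
[1] flags=1010 CC?F → skip
[2] flags=1010 MI?T → r5=0xe8
[3] flags=1010 LT?T → r0=0x2d
[4] flags=1010 → (cmp)
[5] flags=1010 PL?F → skip
[6] flags=1010 GT?F → skip

VAL = 0xe8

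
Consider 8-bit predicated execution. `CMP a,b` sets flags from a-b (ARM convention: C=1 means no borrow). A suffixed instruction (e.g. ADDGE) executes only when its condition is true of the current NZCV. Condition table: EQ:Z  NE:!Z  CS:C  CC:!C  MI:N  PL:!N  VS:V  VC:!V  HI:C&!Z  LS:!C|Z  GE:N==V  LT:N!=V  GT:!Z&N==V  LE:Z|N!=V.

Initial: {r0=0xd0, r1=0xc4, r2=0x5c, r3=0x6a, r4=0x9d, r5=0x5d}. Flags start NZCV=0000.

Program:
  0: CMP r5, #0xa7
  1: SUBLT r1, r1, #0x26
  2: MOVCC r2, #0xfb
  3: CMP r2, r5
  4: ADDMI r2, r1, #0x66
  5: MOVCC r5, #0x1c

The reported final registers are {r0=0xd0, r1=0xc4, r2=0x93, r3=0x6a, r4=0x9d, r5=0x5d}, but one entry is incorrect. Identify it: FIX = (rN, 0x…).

FIX = (r2, 0x2a)

0: ✓ CMP  NZCV=1001
1: · SUBLT
2: ✓ MOVCC  r2←0xfb
3: ✓ CMP  NZCV=1010
4: ✓ ADDMI  r2←0x2a
5: · MOVCC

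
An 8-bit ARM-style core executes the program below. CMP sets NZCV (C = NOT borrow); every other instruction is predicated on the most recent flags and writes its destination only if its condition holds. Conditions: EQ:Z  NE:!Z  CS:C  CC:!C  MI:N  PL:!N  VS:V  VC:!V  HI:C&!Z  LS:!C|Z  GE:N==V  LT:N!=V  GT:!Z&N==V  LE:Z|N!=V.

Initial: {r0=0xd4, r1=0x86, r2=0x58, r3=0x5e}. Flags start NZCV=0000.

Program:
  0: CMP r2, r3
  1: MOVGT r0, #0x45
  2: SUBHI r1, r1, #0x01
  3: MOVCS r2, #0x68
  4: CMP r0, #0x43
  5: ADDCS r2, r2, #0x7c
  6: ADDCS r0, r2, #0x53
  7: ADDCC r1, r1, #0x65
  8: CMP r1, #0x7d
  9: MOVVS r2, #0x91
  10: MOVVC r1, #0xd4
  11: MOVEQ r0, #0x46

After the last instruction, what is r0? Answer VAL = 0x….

[0] flags=1000 → (cmp)
[1] flags=1000 GT?F → skip
[2] flags=1000 HI?F → skip
[3] flags=1000 CS?F → skip
[4] flags=1010 → (cmp)
[5] flags=1010 CS?T → r2=0xd4
[6] flags=1010 CS?T → r0=0x27
[7] flags=1010 CC?F → skip
[8] flags=0011 → (cmp)
[9] flags=0011 VS?T → r2=0x91
[10] flags=0011 VC?F → skip
[11] flags=0011 EQ?F → skip

VAL = 0x27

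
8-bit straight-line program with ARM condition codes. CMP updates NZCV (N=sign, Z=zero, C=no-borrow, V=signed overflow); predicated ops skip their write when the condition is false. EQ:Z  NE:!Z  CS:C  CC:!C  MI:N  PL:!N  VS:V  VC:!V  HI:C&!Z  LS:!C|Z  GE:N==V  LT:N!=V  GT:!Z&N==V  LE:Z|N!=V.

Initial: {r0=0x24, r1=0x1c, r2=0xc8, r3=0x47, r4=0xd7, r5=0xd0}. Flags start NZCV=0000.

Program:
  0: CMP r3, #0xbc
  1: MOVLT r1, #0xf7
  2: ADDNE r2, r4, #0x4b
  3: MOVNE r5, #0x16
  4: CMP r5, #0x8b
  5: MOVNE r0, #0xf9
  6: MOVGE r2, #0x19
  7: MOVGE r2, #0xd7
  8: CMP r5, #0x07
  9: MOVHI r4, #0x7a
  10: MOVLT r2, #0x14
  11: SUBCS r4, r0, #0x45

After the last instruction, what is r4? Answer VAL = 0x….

VAL = 0xb4

0: ✓ CMP  NZCV=1001
1: · MOVLT
2: ✓ ADDNE  r2←0x22
3: ✓ MOVNE  r5←0x16
4: ✓ CMP  NZCV=1001
5: ✓ MOVNE  r0←0xf9
6: ✓ MOVGE  r2←0x19
7: ✓ MOVGE  r2←0xd7
8: ✓ CMP  NZCV=0010
9: ✓ MOVHI  r4←0x7a
10: · MOVLT
11: ✓ SUBCS  r4←0xb4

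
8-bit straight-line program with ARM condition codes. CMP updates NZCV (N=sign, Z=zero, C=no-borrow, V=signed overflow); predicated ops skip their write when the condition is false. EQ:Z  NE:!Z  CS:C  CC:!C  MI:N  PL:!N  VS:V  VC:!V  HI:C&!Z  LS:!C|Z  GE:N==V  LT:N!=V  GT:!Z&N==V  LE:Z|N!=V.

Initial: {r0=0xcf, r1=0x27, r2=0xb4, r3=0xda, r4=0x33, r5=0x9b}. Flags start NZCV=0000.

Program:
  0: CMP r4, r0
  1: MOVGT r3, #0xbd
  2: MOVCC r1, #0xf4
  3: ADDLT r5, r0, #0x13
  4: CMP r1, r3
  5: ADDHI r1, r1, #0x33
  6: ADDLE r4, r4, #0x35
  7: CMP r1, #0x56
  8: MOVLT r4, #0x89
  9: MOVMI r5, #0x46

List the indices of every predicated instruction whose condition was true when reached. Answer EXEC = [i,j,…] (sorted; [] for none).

EXEC = [1,2,5,8,9]

[0] flags=0000 → (cmp)
[1] flags=0000 GT?T → r3=0xbd
[2] flags=0000 CC?T → r1=0xf4
[3] flags=0000 LT?F → skip
[4] flags=0010 → (cmp)
[5] flags=0010 HI?T → r1=0x27
[6] flags=0010 LE?F → skip
[7] flags=1000 → (cmp)
[8] flags=1000 LT?T → r4=0x89
[9] flags=1000 MI?T → r5=0x46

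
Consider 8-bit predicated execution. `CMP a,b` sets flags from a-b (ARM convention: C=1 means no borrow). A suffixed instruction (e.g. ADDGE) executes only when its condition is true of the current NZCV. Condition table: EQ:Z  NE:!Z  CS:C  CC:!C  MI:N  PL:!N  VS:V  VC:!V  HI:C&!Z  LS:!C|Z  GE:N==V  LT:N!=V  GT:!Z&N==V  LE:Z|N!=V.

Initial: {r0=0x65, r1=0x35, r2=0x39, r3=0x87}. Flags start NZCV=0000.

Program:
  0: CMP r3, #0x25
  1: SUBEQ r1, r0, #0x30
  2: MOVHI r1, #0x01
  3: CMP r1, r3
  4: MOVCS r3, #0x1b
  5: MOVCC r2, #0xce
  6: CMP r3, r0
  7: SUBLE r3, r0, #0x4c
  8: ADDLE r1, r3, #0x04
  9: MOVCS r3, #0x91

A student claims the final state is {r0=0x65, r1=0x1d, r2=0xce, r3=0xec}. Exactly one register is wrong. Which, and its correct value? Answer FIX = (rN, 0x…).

FIX = (r3, 0x91)

[0] flags=0011 → (cmp)
[1] flags=0011 EQ?F → skip
[2] flags=0011 HI?T → r1=0x01
[3] flags=0000 → (cmp)
[4] flags=0000 CS?F → skip
[5] flags=0000 CC?T → r2=0xce
[6] flags=0011 → (cmp)
[7] flags=0011 LE?T → r3=0x19
[8] flags=0011 LE?T → r1=0x1d
[9] flags=0011 CS?T → r3=0x91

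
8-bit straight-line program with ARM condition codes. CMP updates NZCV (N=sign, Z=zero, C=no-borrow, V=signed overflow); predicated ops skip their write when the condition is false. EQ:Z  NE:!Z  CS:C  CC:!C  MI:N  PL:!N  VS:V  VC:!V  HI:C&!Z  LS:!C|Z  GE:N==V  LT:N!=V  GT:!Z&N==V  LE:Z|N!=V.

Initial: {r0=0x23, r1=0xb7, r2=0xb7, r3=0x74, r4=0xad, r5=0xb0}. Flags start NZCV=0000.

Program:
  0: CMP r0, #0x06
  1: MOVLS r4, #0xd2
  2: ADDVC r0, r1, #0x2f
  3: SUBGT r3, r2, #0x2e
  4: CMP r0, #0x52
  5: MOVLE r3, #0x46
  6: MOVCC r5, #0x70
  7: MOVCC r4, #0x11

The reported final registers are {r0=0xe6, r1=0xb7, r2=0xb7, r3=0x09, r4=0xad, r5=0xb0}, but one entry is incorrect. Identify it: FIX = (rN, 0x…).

FIX = (r3, 0x46)

[0] flags=0010 → (cmp)
[1] flags=0010 LS?F → skip
[2] flags=0010 VC?T → r0=0xe6
[3] flags=0010 GT?T → r3=0x89
[4] flags=1010 → (cmp)
[5] flags=1010 LE?T → r3=0x46
[6] flags=1010 CC?F → skip
[7] flags=1010 CC?F → skip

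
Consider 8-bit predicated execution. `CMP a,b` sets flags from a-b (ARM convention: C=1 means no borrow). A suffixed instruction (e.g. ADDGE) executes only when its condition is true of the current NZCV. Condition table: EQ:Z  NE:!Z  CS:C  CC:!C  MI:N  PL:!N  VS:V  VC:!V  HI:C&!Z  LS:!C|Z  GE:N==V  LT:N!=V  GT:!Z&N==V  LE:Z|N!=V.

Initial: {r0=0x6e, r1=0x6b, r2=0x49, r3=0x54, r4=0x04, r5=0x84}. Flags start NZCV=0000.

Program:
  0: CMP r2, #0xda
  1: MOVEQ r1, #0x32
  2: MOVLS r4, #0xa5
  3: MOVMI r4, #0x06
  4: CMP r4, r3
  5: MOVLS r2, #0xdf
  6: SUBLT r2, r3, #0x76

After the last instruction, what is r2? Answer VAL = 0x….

0: ✓ CMP  NZCV=0000
1: · MOVEQ
2: ✓ MOVLS  r4←0xa5
3: · MOVMI
4: ✓ CMP  NZCV=0011
5: · MOVLS
6: ✓ SUBLT  r2←0xde

VAL = 0xde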